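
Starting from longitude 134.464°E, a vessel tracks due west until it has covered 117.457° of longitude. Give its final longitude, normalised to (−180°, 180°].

17.007°E

Start at +134.464°; shift −117.457° → +17.007°.
+17.007° already lies in (−180°, 180°].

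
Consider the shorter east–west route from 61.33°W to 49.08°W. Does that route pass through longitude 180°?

No

Signed shortest Δλ = ((-49.08 − -61.33 + 180) mod 360) − 180 = 12.25°.
Going east by 12.25° from -61.33° reaches -49.08° without touching 180°.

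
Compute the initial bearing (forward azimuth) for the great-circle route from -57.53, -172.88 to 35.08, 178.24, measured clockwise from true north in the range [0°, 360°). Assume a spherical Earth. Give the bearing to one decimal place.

352.7°

Δλ = 178.24 − -172.88 = 351.12°; wrapped into (−180°, 180°]: -8.88°.
θ = atan2( sin Δλ · cos φ₂ , cos φ₁ · sin φ₂ − sin φ₁ · cos φ₂ · cos Δλ )
  = atan2(-0.12633, 0.99069) = -7.267° → normalised to [0°, 360°): 352.733°.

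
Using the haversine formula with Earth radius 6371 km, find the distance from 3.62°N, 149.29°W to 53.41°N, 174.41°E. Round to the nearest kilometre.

Δλ = 174.41 − -149.29 = 323.70°; wrapped into (−180°, 180°]: -36.30°.
Δφ = 53.41 − 3.62 = 49.79°.
a = sin²(Δφ/2) + cos φ₁ · cos φ₂ · sin²(Δλ/2) = 0.234931.
c = 2·atan2(√a, √(1−a)) = 1.01203 rad → d = 6371·c ≈ 6447.66 km.

6448 km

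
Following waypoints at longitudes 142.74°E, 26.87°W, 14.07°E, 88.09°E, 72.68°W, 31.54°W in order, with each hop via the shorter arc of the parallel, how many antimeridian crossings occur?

Leg 1: +142.74° → -26.87°, shortest Δλ = -169.61° (west) — does not cross 180°.
Leg 2: -26.87° → +14.07°, shortest Δλ = 40.94° (east) — does not cross 180°.
Leg 3: +14.07° → +88.09°, shortest Δλ = 74.02° (east) — does not cross 180°.
Leg 4: +88.09° → -72.68°, shortest Δλ = -160.77° (west) — does not cross 180°.
Leg 5: -72.68° → -31.54°, shortest Δλ = 41.14° (east) — does not cross 180°.
Total crossings: 0.

0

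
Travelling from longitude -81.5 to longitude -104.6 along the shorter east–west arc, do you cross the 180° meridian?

No

Signed shortest Δλ = ((-104.6 − -81.5 + 180) mod 360) − 180 = -23.1°.
Going west by 23.1° from -81.5° reaches -104.6° without touching 180°.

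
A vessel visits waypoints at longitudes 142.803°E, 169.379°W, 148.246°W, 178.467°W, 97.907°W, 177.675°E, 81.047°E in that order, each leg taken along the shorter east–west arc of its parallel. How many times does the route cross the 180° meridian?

Leg 1: +142.803° → -169.379°, shortest Δλ = 47.818° (east) — crosses 180°.
Leg 2: -169.379° → -148.246°, shortest Δλ = 21.133° (east) — does not cross 180°.
Leg 3: -148.246° → -178.467°, shortest Δλ = -30.221° (west) — does not cross 180°.
Leg 4: -178.467° → -97.907°, shortest Δλ = 80.56° (east) — does not cross 180°.
Leg 5: -97.907° → +177.675°, shortest Δλ = -84.418° (west) — crosses 180°.
Leg 6: +177.675° → +81.047°, shortest Δλ = -96.628° (west) — does not cross 180°.
Total crossings: 2.

2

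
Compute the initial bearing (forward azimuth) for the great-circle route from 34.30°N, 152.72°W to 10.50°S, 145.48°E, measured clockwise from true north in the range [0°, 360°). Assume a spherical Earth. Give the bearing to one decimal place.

Δλ = 145.48 − -152.72 = 298.20°; wrapped into (−180°, 180°]: -61.80°.
θ = atan2( sin Δλ · cos φ₂ , cos φ₁ · sin φ₂ − sin φ₁ · cos φ₂ · cos Δλ )
  = atan2(-0.86655, -0.41238) = -115.449° → normalised to [0°, 360°): 244.551°.

244.6°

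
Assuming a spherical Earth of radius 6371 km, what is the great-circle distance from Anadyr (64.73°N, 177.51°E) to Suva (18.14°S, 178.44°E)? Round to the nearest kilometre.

9215 km

Δλ = 178.44 − 177.51 = 0.93°.
Δφ = -18.14 − 64.73 = -82.87°.
a = sin²(Δφ/2) + cos φ₁ · cos φ₂ · sin²(Δλ/2) = 0.437966.
c = 2·atan2(√a, √(1−a)) = 1.44641 rad → d = 6371·c ≈ 9215.07 km.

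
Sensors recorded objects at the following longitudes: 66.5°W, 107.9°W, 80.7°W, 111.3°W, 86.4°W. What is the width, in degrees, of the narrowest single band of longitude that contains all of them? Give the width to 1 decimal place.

44.8°

Sort the longitudes: -111.3°, -107.9°, -86.4°, -80.7°, -66.5°.
Eastward gaps between consecutive values (wrapping around): 3.4°, 21.5°, 5.7°, 14.2°, 315.2°.
Largest gap = 315.2° ⇒ minimal covering band is its complement: 360° − 315.2° = 44.8°.
Band runs from -111.3° eastward to -66.5°.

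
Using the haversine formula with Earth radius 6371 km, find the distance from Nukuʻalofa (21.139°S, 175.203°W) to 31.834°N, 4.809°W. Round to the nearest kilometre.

18491 km

Δλ = -4.809 − -175.203 = 170.394°.
Δφ = 31.834 − -21.139 = 52.973°.
a = sin²(Δφ/2) + cos φ₁ · cos φ₂ · sin²(Δλ/2) = 0.985759.
c = 2·atan2(√a, √(1−a)) = 2.90235 rad → d = 6371·c ≈ 18490.89 km.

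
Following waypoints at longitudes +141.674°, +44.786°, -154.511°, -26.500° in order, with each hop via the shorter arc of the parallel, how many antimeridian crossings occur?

Leg 1: +141.674° → +44.786°, shortest Δλ = -96.888° (west) — does not cross 180°.
Leg 2: +44.786° → -154.511°, shortest Δλ = 160.703° (east) — crosses 180°.
Leg 3: -154.511° → -26.500°, shortest Δλ = 128.011° (east) — does not cross 180°.
Total crossings: 1.

1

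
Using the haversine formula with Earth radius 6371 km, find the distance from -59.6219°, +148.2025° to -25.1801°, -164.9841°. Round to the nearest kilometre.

Δλ = -164.9841 − 148.2025 = -313.1866°; wrapped into (−180°, 180°]: 46.8134°.
Δφ = -25.1801 − -59.6219 = 34.4418°.
a = sin²(Δφ/2) + cos φ₁ · cos φ₂ · sin²(Δλ/2) = 0.159872.
c = 2·atan2(√a, √(1−a)) = 0.82268 rad → d = 6371·c ≈ 5241.32 km.

5241 km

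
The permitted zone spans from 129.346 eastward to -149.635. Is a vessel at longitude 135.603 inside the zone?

Yes

Band width going east from +129.346° to -149.635°: ((-149.635 − 129.346) mod 360) = 81.019°.
Offset of +135.603° east of the west edge: ((135.603 − 129.346) mod 360) = 6.257°.
6.257° ≤ 81.019° ⇒ inside.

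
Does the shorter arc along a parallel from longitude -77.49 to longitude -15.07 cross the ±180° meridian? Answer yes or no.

No

Signed shortest Δλ = ((-15.07 − -77.49 + 180) mod 360) − 180 = 62.42°.
Going east by 62.42° from -77.49° reaches -15.07° without touching 180°.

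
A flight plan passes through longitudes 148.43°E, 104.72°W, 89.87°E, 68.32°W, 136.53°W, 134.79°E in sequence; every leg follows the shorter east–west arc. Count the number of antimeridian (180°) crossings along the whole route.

Leg 1: +148.43° → -104.72°, shortest Δλ = 106.85° (east) — crosses 180°.
Leg 2: -104.72° → +89.87°, shortest Δλ = -165.41° (west) — crosses 180°.
Leg 3: +89.87° → -68.32°, shortest Δλ = -158.19° (west) — does not cross 180°.
Leg 4: -68.32° → -136.53°, shortest Δλ = -68.21° (west) — does not cross 180°.
Leg 5: -136.53° → +134.79°, shortest Δλ = -88.68° (west) — crosses 180°.
Total crossings: 3.

3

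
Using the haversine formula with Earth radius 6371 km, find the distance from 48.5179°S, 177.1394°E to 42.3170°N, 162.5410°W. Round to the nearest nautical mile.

5559 nmi

Δλ = -162.5410 − 177.1394 = -339.6804°; wrapped into (−180°, 180°]: 20.3196°.
Δφ = 42.3170 − -48.5179 = 90.8349°.
a = sin²(Δφ/2) + cos φ₁ · cos φ₂ · sin²(Δλ/2) = 0.522525.
c = 2·atan2(√a, √(1−a)) = 1.61586 rad → d = 6371·c ≈ 10294.66 km ≈ 5558.67 nmi.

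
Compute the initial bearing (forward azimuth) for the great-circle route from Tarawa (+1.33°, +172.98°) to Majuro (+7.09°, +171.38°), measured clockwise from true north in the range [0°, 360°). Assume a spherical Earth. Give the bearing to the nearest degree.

345°

Δλ = 171.38 − 172.98 = -1.60°.
θ = atan2( sin Δλ · cos φ₂ , cos φ₁ · sin φ₂ − sin φ₁ · cos φ₂ · cos Δλ )
  = atan2(-0.02771, 0.10037) = -15.433° → normalised to [0°, 360°): 344.567°.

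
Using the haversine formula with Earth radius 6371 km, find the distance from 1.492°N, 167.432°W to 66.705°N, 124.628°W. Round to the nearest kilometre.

7973 km

Δλ = -124.628 − -167.432 = 42.804°.
Δφ = 66.705 − 1.492 = 65.213°.
a = sin²(Δφ/2) + cos φ₁ · cos φ₂ · sin²(Δλ/2) = 0.343019.
c = 2·atan2(√a, √(1−a)) = 1.25143 rad → d = 6371·c ≈ 7972.88 km.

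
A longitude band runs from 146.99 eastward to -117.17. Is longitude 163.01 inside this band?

Yes

Band width going east from +146.99° to -117.17°: ((-117.17 − 146.99) mod 360) = 95.84°.
Offset of +163.01° east of the west edge: ((163.01 − 146.99) mod 360) = 16.02°.
16.02° ≤ 95.84° ⇒ inside.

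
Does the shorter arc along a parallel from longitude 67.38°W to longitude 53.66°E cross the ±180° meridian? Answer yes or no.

No

Signed shortest Δλ = ((53.66 − -67.38 + 180) mod 360) − 180 = 121.04°.
Going east by 121.04° from -67.38° reaches +53.66° without touching 180°.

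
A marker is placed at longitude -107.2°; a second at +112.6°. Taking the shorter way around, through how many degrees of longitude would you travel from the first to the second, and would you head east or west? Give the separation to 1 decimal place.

Raw difference: 112.6 − -107.2 = 219.8°.
Normalise into (−180°, 180°]: 219.8° − 360° = -140.2°.
Negative ⇒ the second point lies to the west; separation 140.2°.

140.2° west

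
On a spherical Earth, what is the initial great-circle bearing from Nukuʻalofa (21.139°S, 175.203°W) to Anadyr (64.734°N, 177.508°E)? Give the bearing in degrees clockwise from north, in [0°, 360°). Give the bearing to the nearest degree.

Δλ = 177.508 − -175.203 = 352.711°; wrapped into (−180°, 180°]: -7.289°.
θ = atan2( sin Δλ · cos φ₂ , cos φ₁ · sin φ₂ − sin φ₁ · cos φ₂ · cos Δλ )
  = atan2(-0.05415, 0.99616) = -3.112° → normalised to [0°, 360°): 356.888°.

357°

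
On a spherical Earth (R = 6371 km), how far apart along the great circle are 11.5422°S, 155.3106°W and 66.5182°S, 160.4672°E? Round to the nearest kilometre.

6939 km

Δλ = 160.4672 − -155.3106 = 315.7778°; wrapped into (−180°, 180°]: -44.2222°.
Δφ = -66.5182 − -11.5422 = -54.9760°.
a = sin²(Δφ/2) + cos φ₁ · cos φ₂ · sin²(Δλ/2) = 0.268352.
c = 2·atan2(√a, √(1−a)) = 1.08909 rad → d = 6371·c ≈ 6938.56 km.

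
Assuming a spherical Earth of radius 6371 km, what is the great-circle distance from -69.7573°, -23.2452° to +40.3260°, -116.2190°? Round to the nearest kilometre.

14275 km

Δλ = -116.2190 − -23.2452 = -92.9738°.
Δφ = 40.3260 − -69.7573 = 110.0833°.
a = sin²(Δφ/2) + cos φ₁ · cos φ₂ · sin²(Δλ/2) = 0.810425.
c = 2·atan2(√a, √(1−a)) = 2.24062 rad → d = 6371·c ≈ 14275.01 km.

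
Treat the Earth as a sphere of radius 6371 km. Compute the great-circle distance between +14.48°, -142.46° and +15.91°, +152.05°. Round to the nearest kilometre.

6999 km

Δλ = 152.05 − -142.46 = 294.51°; wrapped into (−180°, 180°]: -65.49°.
Δφ = 15.91 − 14.48 = 1.43°.
a = sin²(Δφ/2) + cos φ₁ · cos φ₂ · sin²(Δλ/2) = 0.272585.
c = 2·atan2(√a, √(1−a)) = 1.09861 rad → d = 6371·c ≈ 6999.27 km.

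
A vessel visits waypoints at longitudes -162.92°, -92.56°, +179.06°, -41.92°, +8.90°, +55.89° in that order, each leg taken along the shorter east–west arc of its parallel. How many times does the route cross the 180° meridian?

Leg 1: -162.92° → -92.56°, shortest Δλ = 70.36° (east) — does not cross 180°.
Leg 2: -92.56° → +179.06°, shortest Δλ = -88.38° (west) — crosses 180°.
Leg 3: +179.06° → -41.92°, shortest Δλ = 139.02° (east) — crosses 180°.
Leg 4: -41.92° → +8.90°, shortest Δλ = 50.82° (east) — does not cross 180°.
Leg 5: +8.90° → +55.89°, shortest Δλ = 46.99° (east) — does not cross 180°.
Total crossings: 2.

2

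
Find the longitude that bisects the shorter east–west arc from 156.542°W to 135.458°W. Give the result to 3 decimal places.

146.000°W

Signed shortest Δλ from -156.542° to -135.458° is +21.084°.
Midpoint longitude = -156.542° + (+21.084°)/2 = -156.542° + 10.542° = -146.000°.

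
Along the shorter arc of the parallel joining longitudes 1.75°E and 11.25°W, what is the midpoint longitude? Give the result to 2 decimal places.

Signed shortest Δλ from +1.75° to -11.25° is -13.00°.
Midpoint longitude = +1.75° + (-13.00°)/2 = +1.75° − 6.50° = -4.75°.

4.75°W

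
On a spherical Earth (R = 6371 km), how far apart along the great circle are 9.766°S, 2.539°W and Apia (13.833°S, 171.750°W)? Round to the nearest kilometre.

Δλ = -171.750 − -2.539 = -169.211°.
Δφ = -13.833 − -9.766 = -4.067°.
a = sin²(Δφ/2) + cos φ₁ · cos φ₂ · sin²(Δλ/2) = 0.949727.
c = 2·atan2(√a, √(1−a)) = 2.68932 rad → d = 6371·c ≈ 17133.63 km.

17134 km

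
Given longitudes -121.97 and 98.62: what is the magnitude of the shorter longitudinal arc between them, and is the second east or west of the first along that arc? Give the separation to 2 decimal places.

Raw difference: 98.62 − -121.97 = 220.59°.
Normalise into (−180°, 180°]: 220.59° − 360° = -139.41°.
Negative ⇒ the second point lies to the west; separation 139.41°.

139.41° west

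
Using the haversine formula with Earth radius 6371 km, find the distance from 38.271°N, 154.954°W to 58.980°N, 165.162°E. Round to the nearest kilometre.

Δλ = 165.162 − -154.954 = 320.116°; wrapped into (−180°, 180°]: -39.884°.
Δφ = 58.980 − 38.271 = 20.709°.
a = sin²(Δφ/2) + cos φ₁ · cos φ₂ · sin²(Δλ/2) = 0.079370.
c = 2·atan2(√a, √(1−a)) = 0.57119 rad → d = 6371·c ≈ 3639.04 km.

3639 km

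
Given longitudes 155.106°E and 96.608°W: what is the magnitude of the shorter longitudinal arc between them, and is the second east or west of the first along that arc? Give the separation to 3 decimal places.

Raw difference: -96.608 − 155.106 = -251.714°.
Normalise into (−180°, 180°]: -251.714° + 360° = 108.286°.
Positive ⇒ the second point lies to the east; separation 108.286°.

108.286° east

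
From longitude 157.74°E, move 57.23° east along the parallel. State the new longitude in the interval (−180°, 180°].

Start at +157.74°; shift +57.23° → +214.97°.
+214.97° lies outside (−180°, 180°]; subtract 360° → -145.03°.

145.03°W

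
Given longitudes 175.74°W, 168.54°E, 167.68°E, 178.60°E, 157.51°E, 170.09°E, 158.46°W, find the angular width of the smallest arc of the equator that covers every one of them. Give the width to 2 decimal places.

44.03°

Sort the longitudes: -175.74°, -158.46°, +157.51°, +167.68°, +168.54°, +170.09°, +178.60°.
Eastward gaps between consecutive values (wrapping around): 17.28°, 315.97°, 10.17°, 0.86°, 1.55°, 8.51°, 5.66°.
Largest gap = 315.97° ⇒ minimal covering band is its complement: 360° − 315.97° = 44.03°.
Band runs from +157.51° eastward to -158.46°, crossing the antimeridian.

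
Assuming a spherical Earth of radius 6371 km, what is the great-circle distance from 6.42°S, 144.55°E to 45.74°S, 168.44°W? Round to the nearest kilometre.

6275 km

Δλ = -168.44 − 144.55 = -312.99°; wrapped into (−180°, 180°]: 47.01°.
Δφ = -45.74 − -6.42 = -39.32°.
a = sin²(Δφ/2) + cos φ₁ · cos φ₂ · sin²(Δλ/2) = 0.223508.
c = 2·atan2(√a, √(1−a)) = 0.98485 rad → d = 6371·c ≈ 6274.51 km.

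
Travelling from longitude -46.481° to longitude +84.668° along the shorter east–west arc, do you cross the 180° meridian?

No

Signed shortest Δλ = ((84.668 − -46.481 + 180) mod 360) − 180 = 131.149°.
Going east by 131.149° from -46.481° reaches +84.668° without touching 180°.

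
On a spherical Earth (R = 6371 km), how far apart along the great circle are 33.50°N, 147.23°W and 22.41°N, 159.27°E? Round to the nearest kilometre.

5339 km

Δλ = 159.27 − -147.23 = 306.50°; wrapped into (−180°, 180°]: -53.50°.
Δφ = 22.41 − 33.50 = -11.09°.
a = sin²(Δφ/2) + cos φ₁ · cos φ₂ · sin²(Δλ/2) = 0.165515.
c = 2·atan2(√a, √(1−a)) = 0.83797 rad → d = 6371·c ≈ 5338.73 km.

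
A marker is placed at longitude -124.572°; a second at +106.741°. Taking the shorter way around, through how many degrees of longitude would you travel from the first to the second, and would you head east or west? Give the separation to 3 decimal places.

Raw difference: 106.741 − -124.572 = 231.313°.
Normalise into (−180°, 180°]: 231.313° − 360° = -128.687°.
Negative ⇒ the second point lies to the west; separation 128.687°.

128.687° west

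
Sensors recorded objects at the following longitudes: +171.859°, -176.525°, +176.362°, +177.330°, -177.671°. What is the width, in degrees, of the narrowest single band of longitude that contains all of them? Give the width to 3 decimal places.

11.616°

Sort the longitudes: -177.671°, -176.525°, +171.859°, +176.362°, +177.330°.
Eastward gaps between consecutive values (wrapping around): 1.146°, 348.384°, 4.503°, 0.968°, 4.999°.
Largest gap = 348.384° ⇒ minimal covering band is its complement: 360° − 348.384° = 11.616°.
Band runs from +171.859° eastward to -176.525°, crossing the antimeridian.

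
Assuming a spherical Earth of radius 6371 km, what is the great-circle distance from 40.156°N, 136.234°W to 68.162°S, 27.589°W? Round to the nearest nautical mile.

Δλ = -27.589 − -136.234 = 108.645°.
Δφ = -68.162 − 40.156 = -108.318°.
a = sin²(Δφ/2) + cos φ₁ · cos φ₂ · sin²(Δλ/2) = 0.844744.
c = 2·atan2(√a, √(1−a)) = 2.33158 rad → d = 6371·c ≈ 14854.48 km ≈ 8020.78 nmi.

8021 nmi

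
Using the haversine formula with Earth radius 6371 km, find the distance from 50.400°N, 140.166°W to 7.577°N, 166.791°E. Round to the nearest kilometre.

Δλ = 166.791 − -140.166 = 306.957°; wrapped into (−180°, 180°]: -53.043°.
Δφ = 7.577 − 50.400 = -42.823°.
a = sin²(Δφ/2) + cos φ₁ · cos φ₂ · sin²(Δλ/2) = 0.259259.
c = 2·atan2(√a, √(1−a)) = 1.06845 rad → d = 6371·c ≈ 6807.11 km.

6807 km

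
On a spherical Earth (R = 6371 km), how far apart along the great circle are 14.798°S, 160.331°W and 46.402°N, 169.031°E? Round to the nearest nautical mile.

4030 nmi

Δλ = 169.031 − -160.331 = 329.362°; wrapped into (−180°, 180°]: -30.638°.
Δφ = 46.402 − -14.798 = 61.200°.
a = sin²(Δφ/2) + cos φ₁ · cos φ₂ · sin²(Δλ/2) = 0.305659.
c = 2·atan2(√a, √(1−a)) = 1.17160 rad → d = 6371·c ≈ 7464.24 km ≈ 4030.36 nmi.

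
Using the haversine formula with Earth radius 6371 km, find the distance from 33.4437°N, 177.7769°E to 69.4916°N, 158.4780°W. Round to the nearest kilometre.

Δλ = -158.4780 − 177.7769 = -336.2549°; wrapped into (−180°, 180°]: 23.7451°.
Δφ = 69.4916 − 33.4437 = 36.0479°.
a = sin²(Δφ/2) + cos φ₁ · cos φ₂ · sin²(Δλ/2) = 0.108111.
c = 2·atan2(√a, √(1−a)) = 0.67007 rad → d = 6371·c ≈ 4269.02 km.

4269 km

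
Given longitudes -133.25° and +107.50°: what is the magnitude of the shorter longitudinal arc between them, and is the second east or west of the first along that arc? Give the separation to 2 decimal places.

119.25° west

Raw difference: 107.50 − -133.25 = 240.75°.
Normalise into (−180°, 180°]: 240.75° − 360° = -119.25°.
Negative ⇒ the second point lies to the west; separation 119.25°.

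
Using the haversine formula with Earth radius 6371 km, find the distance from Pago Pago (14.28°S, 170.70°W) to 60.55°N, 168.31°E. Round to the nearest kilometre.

8529 km

Δλ = 168.31 − -170.70 = 339.01°; wrapped into (−180°, 180°]: -20.99°.
Δφ = 60.55 − -14.28 = 74.83°.
a = sin²(Δφ/2) + cos φ₁ · cos φ₂ · sin²(Δλ/2) = 0.384967.
c = 2·atan2(√a, √(1−a)) = 1.33865 rad → d = 6371·c ≈ 8528.54 km.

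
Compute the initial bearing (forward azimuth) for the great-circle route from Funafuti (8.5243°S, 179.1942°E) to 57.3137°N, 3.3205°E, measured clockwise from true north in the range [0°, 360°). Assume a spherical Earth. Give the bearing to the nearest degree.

Δλ = 3.3205 − 179.1942 = -175.8737°.
θ = atan2( sin Δλ · cos φ₂ , cos φ₁ · sin φ₂ − sin φ₁ · cos φ₂ · cos Δλ )
  = atan2(-0.03886, 0.75250) = -2.956° → normalised to [0°, 360°): 357.044°.

357°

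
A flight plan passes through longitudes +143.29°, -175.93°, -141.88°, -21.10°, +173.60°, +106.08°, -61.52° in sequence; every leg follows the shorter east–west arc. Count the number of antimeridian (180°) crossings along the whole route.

Leg 1: +143.29° → -175.93°, shortest Δλ = 40.78° (east) — crosses 180°.
Leg 2: -175.93° → -141.88°, shortest Δλ = 34.05° (east) — does not cross 180°.
Leg 3: -141.88° → -21.10°, shortest Δλ = 120.78° (east) — does not cross 180°.
Leg 4: -21.10° → +173.60°, shortest Δλ = -165.3° (west) — crosses 180°.
Leg 5: +173.60° → +106.08°, shortest Δλ = -67.52° (west) — does not cross 180°.
Leg 6: +106.08° → -61.52°, shortest Δλ = -167.6° (west) — does not cross 180°.
Total crossings: 2.

2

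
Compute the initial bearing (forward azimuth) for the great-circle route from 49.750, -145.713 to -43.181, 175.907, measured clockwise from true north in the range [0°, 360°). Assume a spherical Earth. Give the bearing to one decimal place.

Δλ = 175.907 − -145.713 = 321.620°; wrapped into (−180°, 180°]: -38.380°.
θ = atan2( sin Δλ · cos φ₂ , cos φ₁ · sin φ₂ − sin φ₁ · cos φ₂ · cos Δλ )
  = atan2(-0.45274, -0.87843) = -152.734° → normalised to [0°, 360°): 207.266°.

207.3°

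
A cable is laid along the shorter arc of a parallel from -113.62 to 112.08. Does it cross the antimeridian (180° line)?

Naïve |112.08 − -113.62| = 225.7° > 180°, so the shorter arc goes the other way round — across 180°.
Signed shortest Δλ = ((112.08 − -113.62 + 180) mod 360) − 180 = -134.3°.
Going west by 134.3° from -113.62° passes through 180° before reaching +112.08°.

Yes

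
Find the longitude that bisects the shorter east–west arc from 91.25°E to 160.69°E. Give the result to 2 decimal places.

125.97°E

Signed shortest Δλ from +91.25° to +160.69° is +69.44°.
Midpoint longitude = +91.25° + (+69.44°)/2 = +91.25° + 34.72° = +125.97°.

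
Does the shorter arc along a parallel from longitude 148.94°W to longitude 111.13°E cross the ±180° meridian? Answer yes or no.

Naïve |111.13 − -148.94| = 260.07° > 180°, so the shorter arc goes the other way round — across 180°.
Signed shortest Δλ = ((111.13 − -148.94 + 180) mod 360) − 180 = -99.93°.
Going west by 99.93° from -148.94° passes through 180° before reaching +111.13°.

Yes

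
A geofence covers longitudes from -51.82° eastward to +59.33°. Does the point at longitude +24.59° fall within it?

Yes

Band width going east from -51.82° to +59.33°: ((59.33 − -51.82) mod 360) = 111.15°.
Offset of +24.59° east of the west edge: ((24.59 − -51.82) mod 360) = 76.41°.
76.41° ≤ 111.15° ⇒ inside.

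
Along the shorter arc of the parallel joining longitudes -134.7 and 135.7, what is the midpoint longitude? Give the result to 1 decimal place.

Signed shortest Δλ from -134.7° to +135.7° is -89.6°.
Midpoint longitude = -134.7° + (-89.6°)/2 = -134.7° − 44.8° = -179.5°.
(The naïve average (-134.7 + +135.7)/2 = 0.5° is on the wrong side of the globe.)

-179.5°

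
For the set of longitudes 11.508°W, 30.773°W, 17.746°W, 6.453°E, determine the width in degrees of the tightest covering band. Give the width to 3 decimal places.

37.226°

Sort the longitudes: -30.773°, -17.746°, -11.508°, +6.453°.
Eastward gaps between consecutive values (wrapping around): 13.027°, 6.238°, 17.961°, 322.774°.
Largest gap = 322.774° ⇒ minimal covering band is its complement: 360° − 322.774° = 37.226°.
Band runs from -30.773° eastward to +6.453°.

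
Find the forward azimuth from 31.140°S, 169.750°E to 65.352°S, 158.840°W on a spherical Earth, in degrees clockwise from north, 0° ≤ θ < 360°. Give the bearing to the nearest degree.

160°

Δλ = -158.840 − 169.750 = -328.590°; wrapped into (−180°, 180°]: 31.410°.
θ = atan2( sin Δλ · cos φ₂ , cos φ₁ · sin φ₂ − sin φ₁ · cos φ₂ · cos Δλ )
  = atan2(0.21735, -0.59386) = 159.898° → normalised to [0°, 360°): 159.898°.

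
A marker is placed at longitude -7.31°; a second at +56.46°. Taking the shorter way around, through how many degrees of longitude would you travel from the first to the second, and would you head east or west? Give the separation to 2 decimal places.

Raw difference: 56.46 − -7.31 = 63.77°.
Normalise into (−180°, 180°]: 63.77° stays 63.77°.
Positive ⇒ the second point lies to the east; separation 63.77°.

63.77° east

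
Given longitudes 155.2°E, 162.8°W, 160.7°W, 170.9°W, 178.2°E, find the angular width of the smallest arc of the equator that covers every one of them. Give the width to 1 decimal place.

Sort the longitudes: -170.9°, -162.8°, -160.7°, +155.2°, +178.2°.
Eastward gaps between consecutive values (wrapping around): 8.1°, 2.1°, 315.9°, 23.0°, 10.9°.
Largest gap = 315.9° ⇒ minimal covering band is its complement: 360° − 315.9° = 44.1°.
Band runs from +155.2° eastward to -160.7°, crossing the antimeridian.

44.1°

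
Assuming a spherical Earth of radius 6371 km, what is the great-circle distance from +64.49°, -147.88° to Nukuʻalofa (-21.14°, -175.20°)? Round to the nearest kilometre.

9808 km

Δλ = -175.20 − -147.88 = -27.32°.
Δφ = -21.14 − 64.49 = -85.63°.
a = sin²(Δφ/2) + cos φ₁ · cos φ₂ · sin²(Δλ/2) = 0.484304.
c = 2·atan2(√a, √(1−a)) = 1.53940 rad → d = 6371·c ≈ 9807.51 km.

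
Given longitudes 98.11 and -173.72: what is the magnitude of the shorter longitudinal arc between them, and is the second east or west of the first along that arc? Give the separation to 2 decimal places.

88.17° east

Raw difference: -173.72 − 98.11 = -271.83°.
Normalise into (−180°, 180°]: -271.83° + 360° = 88.17°.
Positive ⇒ the second point lies to the east; separation 88.17°.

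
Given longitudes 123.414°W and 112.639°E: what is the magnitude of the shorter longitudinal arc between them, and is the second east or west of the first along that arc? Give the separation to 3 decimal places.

Raw difference: 112.639 − -123.414 = 236.053°.
Normalise into (−180°, 180°]: 236.053° − 360° = -123.947°.
Negative ⇒ the second point lies to the west; separation 123.947°.

123.947° west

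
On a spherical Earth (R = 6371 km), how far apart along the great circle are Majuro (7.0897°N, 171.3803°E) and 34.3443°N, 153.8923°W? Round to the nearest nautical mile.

2522 nmi

Δλ = -153.8923 − 171.3803 = -325.2726°; wrapped into (−180°, 180°]: 34.7274°.
Δφ = 34.3443 − 7.0897 = 27.2546°.
a = sin²(Δφ/2) + cos φ₁ · cos φ₂ · sin²(Δλ/2) = 0.128484.
c = 2·atan2(√a, √(1−a)) = 0.73321 rad → d = 6371·c ≈ 4671.27 km ≈ 2522.28 nmi.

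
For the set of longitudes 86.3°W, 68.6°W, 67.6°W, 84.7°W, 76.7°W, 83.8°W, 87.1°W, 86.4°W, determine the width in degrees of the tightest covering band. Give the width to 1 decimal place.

Sort the longitudes: -87.1°, -86.4°, -86.3°, -84.7°, -83.8°, -76.7°, -68.6°, -67.6°.
Eastward gaps between consecutive values (wrapping around): 0.7°, 0.1°, 1.6°, 0.9°, 7.1°, 8.1°, 1.0°, 340.5°.
Largest gap = 340.5° ⇒ minimal covering band is its complement: 360° − 340.5° = 19.5°.
Band runs from -87.1° eastward to -67.6°.

19.5°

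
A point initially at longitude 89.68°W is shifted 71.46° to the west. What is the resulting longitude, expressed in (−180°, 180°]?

161.14°W

Start at -89.68°; shift −71.46° → -161.14°.
-161.14° already lies in (−180°, 180°].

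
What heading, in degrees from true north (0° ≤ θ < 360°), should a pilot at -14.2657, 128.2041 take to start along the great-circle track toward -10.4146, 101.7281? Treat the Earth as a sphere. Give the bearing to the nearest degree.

Δλ = 101.7281 − 128.2041 = -26.4760°.
θ = atan2( sin Δλ · cos φ₂ , cos φ₁ · sin φ₂ − sin φ₁ · cos φ₂ · cos Δλ )
  = atan2(-0.43848, 0.04175) = -84.562° → normalised to [0°, 360°): 275.438°.

275°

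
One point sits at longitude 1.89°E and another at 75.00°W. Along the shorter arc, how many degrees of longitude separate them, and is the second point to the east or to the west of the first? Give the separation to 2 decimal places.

76.89° west

Raw difference: -75.00 − 1.89 = -76.89°.
Normalise into (−180°, 180°]: -76.89° stays -76.89°.
Negative ⇒ the second point lies to the west; separation 76.89°.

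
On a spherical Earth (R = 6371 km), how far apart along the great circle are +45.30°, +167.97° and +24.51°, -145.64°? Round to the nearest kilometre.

Δλ = -145.64 − 167.97 = -313.61°; wrapped into (−180°, 180°]: 46.39°.
Δφ = 24.51 − 45.30 = -20.79°.
a = sin²(Δφ/2) + cos φ₁ · cos φ₂ · sin²(Δλ/2) = 0.131839.
c = 2·atan2(√a, √(1−a)) = 0.74318 rad → d = 6371·c ≈ 4734.79 km.

4735 km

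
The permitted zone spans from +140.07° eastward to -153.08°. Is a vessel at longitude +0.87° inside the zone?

No

Band width going east from +140.07° to -153.08°: ((-153.08 − 140.07) mod 360) = 66.85°.
Offset of +0.87° east of the west edge: ((0.87 − 140.07) mod 360) = 220.80°.
220.80° > 66.85° ⇒ outside.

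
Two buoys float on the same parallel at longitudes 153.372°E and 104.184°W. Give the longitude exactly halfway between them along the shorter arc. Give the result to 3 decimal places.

Signed shortest Δλ from +153.372° to -104.184° is +102.444°.
Midpoint longitude = +153.372° + (+102.444°)/2 = +153.372° + 51.222° = +204.594°.
Normalise into (−180°, 180°]: -155.406°.
(The naïve average (+153.372 + -104.184)/2 = 24.594° is on the wrong side of the globe.)

155.406°W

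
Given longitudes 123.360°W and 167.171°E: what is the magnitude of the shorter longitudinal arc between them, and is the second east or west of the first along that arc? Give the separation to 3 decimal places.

69.469° west

Raw difference: 167.171 − -123.360 = 290.531°.
Normalise into (−180°, 180°]: 290.531° − 360° = -69.469°.
Negative ⇒ the second point lies to the west; separation 69.469°.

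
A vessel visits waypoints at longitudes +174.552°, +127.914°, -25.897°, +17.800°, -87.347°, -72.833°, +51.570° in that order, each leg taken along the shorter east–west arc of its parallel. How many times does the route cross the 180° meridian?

Leg 1: +174.552° → +127.914°, shortest Δλ = -46.638° (west) — does not cross 180°.
Leg 2: +127.914° → -25.897°, shortest Δλ = -153.811° (west) — does not cross 180°.
Leg 3: -25.897° → +17.800°, shortest Δλ = 43.697° (east) — does not cross 180°.
Leg 4: +17.800° → -87.347°, shortest Δλ = -105.147° (west) — does not cross 180°.
Leg 5: -87.347° → -72.833°, shortest Δλ = 14.514° (east) — does not cross 180°.
Leg 6: -72.833° → +51.570°, shortest Δλ = 124.403° (east) — does not cross 180°.
Total crossings: 0.

0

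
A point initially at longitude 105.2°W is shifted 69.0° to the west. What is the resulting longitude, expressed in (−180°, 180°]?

174.2°W

Start at -105.2°; shift −69.0° → -174.2°.
-174.2° already lies in (−180°, 180°].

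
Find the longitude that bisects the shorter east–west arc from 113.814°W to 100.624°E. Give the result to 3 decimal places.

Signed shortest Δλ from -113.814° to +100.624° is -145.562°.
Midpoint longitude = -113.814° + (-145.562°)/2 = -113.814° − 72.781° = -186.595°.
Normalise into (−180°, 180°]: +173.405°.
(The naïve average (-113.814 + +100.624)/2 = -6.595° is on the wrong side of the globe.)

173.405°E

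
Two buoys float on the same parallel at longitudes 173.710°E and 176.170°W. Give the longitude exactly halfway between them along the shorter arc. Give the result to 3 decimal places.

Signed shortest Δλ from +173.710° to -176.170° is +10.120°.
Midpoint longitude = +173.710° + (+10.120°)/2 = +173.710° + 5.060° = +178.770°.
(The naïve average (+173.710 + -176.170)/2 = -1.23° is on the wrong side of the globe.)

178.770°E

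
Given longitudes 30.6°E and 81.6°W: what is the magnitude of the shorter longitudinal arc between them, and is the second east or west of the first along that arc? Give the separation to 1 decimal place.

Raw difference: -81.6 − 30.6 = -112.2°.
Normalise into (−180°, 180°]: -112.2° stays -112.2°.
Negative ⇒ the second point lies to the west; separation 112.2°.

112.2° west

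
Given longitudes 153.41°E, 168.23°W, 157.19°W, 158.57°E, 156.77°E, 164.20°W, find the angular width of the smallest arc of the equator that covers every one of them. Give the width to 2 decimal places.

Sort the longitudes: -168.23°, -164.20°, -157.19°, +153.41°, +156.77°, +158.57°.
Eastward gaps between consecutive values (wrapping around): 4.03°, 7.01°, 310.60°, 3.36°, 1.80°, 33.20°.
Largest gap = 310.60° ⇒ minimal covering band is its complement: 360° − 310.60° = 49.40°.
Band runs from +153.41° eastward to -157.19°, crossing the antimeridian.

49.40°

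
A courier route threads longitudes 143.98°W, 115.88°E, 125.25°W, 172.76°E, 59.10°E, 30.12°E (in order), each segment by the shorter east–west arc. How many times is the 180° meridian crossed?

Leg 1: -143.98° → +115.88°, shortest Δλ = -100.14° (west) — crosses 180°.
Leg 2: +115.88° → -125.25°, shortest Δλ = 118.87° (east) — crosses 180°.
Leg 3: -125.25° → +172.76°, shortest Δλ = -61.99° (west) — crosses 180°.
Leg 4: +172.76° → +59.10°, shortest Δλ = -113.66° (west) — does not cross 180°.
Leg 5: +59.10° → +30.12°, shortest Δλ = -28.98° (west) — does not cross 180°.
Total crossings: 3.

3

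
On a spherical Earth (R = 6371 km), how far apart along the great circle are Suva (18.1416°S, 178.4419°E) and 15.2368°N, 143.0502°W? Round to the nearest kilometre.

5619 km

Δλ = -143.0502 − 178.4419 = -321.4921°; wrapped into (−180°, 180°]: 38.5079°.
Δφ = 15.2368 − -18.1416 = 33.3784°.
a = sin²(Δφ/2) + cos φ₁ · cos φ₂ · sin²(Δλ/2) = 0.182173.
c = 2·atan2(√a, √(1−a)) = 0.88194 rad → d = 6371·c ≈ 5618.85 km.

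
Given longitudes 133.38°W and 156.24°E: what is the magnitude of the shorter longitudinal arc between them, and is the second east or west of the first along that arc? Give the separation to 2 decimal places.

70.38° west

Raw difference: 156.24 − -133.38 = 289.62°.
Normalise into (−180°, 180°]: 289.62° − 360° = -70.38°.
Negative ⇒ the second point lies to the west; separation 70.38°.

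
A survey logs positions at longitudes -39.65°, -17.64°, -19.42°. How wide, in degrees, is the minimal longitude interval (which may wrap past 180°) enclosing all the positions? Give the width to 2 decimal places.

22.01°

Sort the longitudes: -39.65°, -19.42°, -17.64°.
Eastward gaps between consecutive values (wrapping around): 20.23°, 1.78°, 337.99°.
Largest gap = 337.99° ⇒ minimal covering band is its complement: 360° − 337.99° = 22.01°.
Band runs from -39.65° eastward to -17.64°.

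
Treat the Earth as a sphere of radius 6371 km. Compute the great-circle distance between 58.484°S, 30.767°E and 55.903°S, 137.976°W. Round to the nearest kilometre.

Δλ = -137.976 − 30.767 = -168.743°.
Δφ = -55.903 − -58.484 = 2.581°.
a = sin²(Δφ/2) + cos φ₁ · cos φ₂ · sin²(Δλ/2) = 0.290732.
c = 2·atan2(√a, √(1−a)) = 1.13896 rad → d = 6371·c ≈ 7256.34 km.

7256 km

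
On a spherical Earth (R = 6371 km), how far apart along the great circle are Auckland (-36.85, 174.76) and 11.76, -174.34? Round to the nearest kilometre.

5524 km

Δλ = -174.34 − 174.76 = -349.10°; wrapped into (−180°, 180°]: 10.90°.
Δφ = 11.76 − -36.85 = 48.61°.
a = sin²(Δφ/2) + cos φ₁ · cos φ₂ · sin²(Δλ/2) = 0.176476.
c = 2·atan2(√a, √(1−a)) = 0.86709 rad → d = 6371·c ≈ 5524.24 km.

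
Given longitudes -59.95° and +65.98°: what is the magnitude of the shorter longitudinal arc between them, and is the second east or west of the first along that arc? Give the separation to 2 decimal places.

Raw difference: 65.98 − -59.95 = 125.93°.
Normalise into (−180°, 180°]: 125.93° stays 125.93°.
Positive ⇒ the second point lies to the east; separation 125.93°.

125.93° east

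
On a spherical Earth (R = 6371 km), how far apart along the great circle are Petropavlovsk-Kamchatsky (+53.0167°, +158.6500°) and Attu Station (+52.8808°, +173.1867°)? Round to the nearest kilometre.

Δλ = 173.1867 − 158.6500 = 14.5367°.
Δφ = 52.8808 − 53.0167 = -0.1359°.
a = sin²(Δφ/2) + cos φ₁ · cos φ₂ · sin²(Δλ/2) = 0.005812.
c = 2·atan2(√a, √(1−a)) = 0.15263 rad → d = 6371·c ≈ 972.38 km.

972 km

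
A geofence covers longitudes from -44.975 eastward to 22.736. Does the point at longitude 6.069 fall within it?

Band width going east from -44.975° to +22.736°: ((22.736 − -44.975) mod 360) = 67.711°.
Offset of +6.069° east of the west edge: ((6.069 − -44.975) mod 360) = 51.044°.
51.044° ≤ 67.711° ⇒ inside.

Yes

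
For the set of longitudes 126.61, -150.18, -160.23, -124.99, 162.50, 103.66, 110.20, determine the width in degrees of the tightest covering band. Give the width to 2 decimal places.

131.35°

Sort the longitudes: -160.23°, -150.18°, -124.99°, +103.66°, +110.20°, +126.61°, +162.50°.
Eastward gaps between consecutive values (wrapping around): 10.05°, 25.19°, 228.65°, 6.54°, 16.41°, 35.89°, 37.27°.
Largest gap = 228.65° ⇒ minimal covering band is its complement: 360° − 228.65° = 131.35°.
Band runs from +103.66° eastward to -124.99°, crossing the antimeridian.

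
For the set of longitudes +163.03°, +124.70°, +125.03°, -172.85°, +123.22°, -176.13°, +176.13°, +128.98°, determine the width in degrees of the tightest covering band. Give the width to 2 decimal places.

63.93°

Sort the longitudes: -176.13°, -172.85°, +123.22°, +124.70°, +125.03°, +128.98°, +163.03°, +176.13°.
Eastward gaps between consecutive values (wrapping around): 3.28°, 296.07°, 1.48°, 0.33°, 3.95°, 34.05°, 13.10°, 7.74°.
Largest gap = 296.07° ⇒ minimal covering band is its complement: 360° − 296.07° = 63.93°.
Band runs from +123.22° eastward to -172.85°, crossing the antimeridian.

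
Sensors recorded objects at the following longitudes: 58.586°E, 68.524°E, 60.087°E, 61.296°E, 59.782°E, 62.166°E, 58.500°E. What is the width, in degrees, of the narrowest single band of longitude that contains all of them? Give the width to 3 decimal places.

Sort the longitudes: +58.500°, +58.586°, +59.782°, +60.087°, +61.296°, +62.166°, +68.524°.
Eastward gaps between consecutive values (wrapping around): 0.086°, 1.196°, 0.305°, 1.209°, 0.870°, 6.358°, 349.976°.
Largest gap = 349.976° ⇒ minimal covering band is its complement: 360° − 349.976° = 10.024°.
Band runs from +58.500° eastward to +68.524°.

10.024°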